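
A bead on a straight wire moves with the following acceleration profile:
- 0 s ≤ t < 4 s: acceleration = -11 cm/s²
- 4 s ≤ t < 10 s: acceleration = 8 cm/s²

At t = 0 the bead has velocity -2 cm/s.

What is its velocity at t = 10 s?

Δv equals the area under the a-t graph; then v = v₀ + Δv.
0–4 s: -11 × 4 = -44 cm/s
4–10 s: 8 × 6 = 48 cm/s
Δv = 4 cm/s, so v(10) = -2 + (4) = 2 cm/s.

2 cm/s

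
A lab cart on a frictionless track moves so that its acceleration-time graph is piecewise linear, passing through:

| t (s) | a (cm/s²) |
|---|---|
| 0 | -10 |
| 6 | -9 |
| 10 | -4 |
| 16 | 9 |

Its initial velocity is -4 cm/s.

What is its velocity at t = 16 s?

-72 cm/s

Δv equals the area under the a-t graph; then v = v₀ + Δv.
0–6 s: ½(-10 + -9)(6) = -57 cm/s
6–10 s: ½(-9 + -4)(4) = -26 cm/s
10–16 s: ½(-4 + 9)(6) = 15 cm/s
Δv = -68 cm/s, so v(16) = -4 + (-68) = -72 cm/s.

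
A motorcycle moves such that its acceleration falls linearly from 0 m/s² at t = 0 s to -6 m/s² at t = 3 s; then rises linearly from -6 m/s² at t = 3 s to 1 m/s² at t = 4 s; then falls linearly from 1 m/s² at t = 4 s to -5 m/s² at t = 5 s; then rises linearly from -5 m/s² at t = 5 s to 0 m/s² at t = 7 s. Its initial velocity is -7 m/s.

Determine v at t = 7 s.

Δv equals the area under the a-t graph; then v = v₀ + Δv.
0–3 s: ½(0 + -6)(3) = -9 m/s
3–4 s: ½(-6 + 1)(1) = -2.5 m/s
4–5 s: ½(1 + -5)(1) = -2 m/s
5–7 s: ½(-5 + 0)(2) = -5 m/s
Δv = -18.5 m/s, so v(7) = -7 + (-18.5) = -25.5 m/s.

-25.5 m/s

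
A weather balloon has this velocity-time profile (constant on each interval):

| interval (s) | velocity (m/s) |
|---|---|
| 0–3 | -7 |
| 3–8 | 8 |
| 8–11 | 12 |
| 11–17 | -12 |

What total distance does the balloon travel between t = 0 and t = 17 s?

Total distance travelled is ∫|v| dt — sum the magnitudes of each area piece.
0–3 s: |-7| × 3 = 21 m
3–8 s: |8| × 5 = 40 m
8–11 s: |12| × 3 = 36 m
11–17 s: |-12| × 6 = 72 m
Total distance = 169 m

169 m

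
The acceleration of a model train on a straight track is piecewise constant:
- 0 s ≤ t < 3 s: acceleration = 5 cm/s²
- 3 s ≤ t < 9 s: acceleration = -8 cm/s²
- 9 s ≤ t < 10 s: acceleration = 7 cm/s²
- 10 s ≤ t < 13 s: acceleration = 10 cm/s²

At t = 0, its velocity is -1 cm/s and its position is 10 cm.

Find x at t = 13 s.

-97 cm

On each constant-a segment, Δv = aΔt and Δx = v₀Δt + ½aΔt²; chain segment to segment.
0–3 s: v starts -1 cm/s; Δx = -1·3 + ½·5·3² = 19.5 cm; v ends 14 cm/s.
3–9 s: v starts 14 cm/s; Δx = 14·6 + ½·-8·6² = -60 cm; v ends -34 cm/s.
9–10 s: v starts -34 cm/s; Δx = -34·1 + ½·7·1² = -30.5 cm; v ends -27 cm/s.
10–13 s: v starts -27 cm/s; Δx = -27·3 + ½·10·3² = -36 cm; v ends 3 cm/s.
x(13) = 10 + Σ Δx = -97 cm.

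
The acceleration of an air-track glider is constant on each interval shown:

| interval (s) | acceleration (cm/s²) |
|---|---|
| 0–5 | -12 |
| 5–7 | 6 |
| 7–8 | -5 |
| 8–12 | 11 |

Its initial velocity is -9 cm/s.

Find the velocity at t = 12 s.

Δv equals the area under the a-t graph; then v = v₀ + Δv.
0–5 s: -12 × 5 = -60 cm/s
5–7 s: 6 × 2 = 12 cm/s
7–8 s: -5 × 1 = -5 cm/s
8–12 s: 11 × 4 = 44 cm/s
Δv = -9 cm/s, so v(12) = -9 + (-9) = -18 cm/s.

-18 cm/s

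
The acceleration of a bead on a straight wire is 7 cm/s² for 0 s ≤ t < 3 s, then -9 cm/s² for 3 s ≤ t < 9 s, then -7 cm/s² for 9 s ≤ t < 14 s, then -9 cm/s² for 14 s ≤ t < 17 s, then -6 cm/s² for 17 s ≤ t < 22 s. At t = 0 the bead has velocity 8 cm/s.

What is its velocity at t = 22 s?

-117 cm/s

Δv equals the area under the a-t graph; then v = v₀ + Δv.
0–3 s: 7 × 3 = 21 cm/s
3–9 s: -9 × 6 = -54 cm/s
9–14 s: -7 × 5 = -35 cm/s
14–17 s: -9 × 3 = -27 cm/s
17–22 s: -6 × 5 = -30 cm/s
Δv = -125 cm/s, so v(22) = 8 + (-125) = -117 cm/s.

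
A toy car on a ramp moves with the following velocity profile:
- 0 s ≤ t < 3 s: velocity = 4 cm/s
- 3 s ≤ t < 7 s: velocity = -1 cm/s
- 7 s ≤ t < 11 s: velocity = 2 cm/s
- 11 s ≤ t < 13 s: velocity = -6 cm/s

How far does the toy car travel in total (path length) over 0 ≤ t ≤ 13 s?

Distance (not displacement) is the total path length: add the absolute areas under v-t.
0–3 s: |4| × 3 = 12 cm
3–7 s: |-1| × 4 = 4 cm
7–11 s: |2| × 4 = 8 cm
11–13 s: |-6| × 2 = 12 cm
Total distance = 36 cm

36 cm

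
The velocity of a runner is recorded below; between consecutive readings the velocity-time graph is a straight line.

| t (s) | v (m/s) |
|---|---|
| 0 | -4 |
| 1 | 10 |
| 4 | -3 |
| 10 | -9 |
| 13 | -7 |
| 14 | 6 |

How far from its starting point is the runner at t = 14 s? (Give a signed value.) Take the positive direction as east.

-47 m

Net displacement equals the area under the velocity-time graph (areas below the axis count negative).
0–1 s: ½(-4 + 10)(1) = 3 m
1–4 s: ½(10 + -3)(3) = 10.5 m
4–10 s: ½(-3 + -9)(6) = -36 m
10–13 s: ½(-9 + -7)(3) = -24 m
13–14 s: ½(-7 + 6)(1) = -0.5 m
Net displacement = -47 m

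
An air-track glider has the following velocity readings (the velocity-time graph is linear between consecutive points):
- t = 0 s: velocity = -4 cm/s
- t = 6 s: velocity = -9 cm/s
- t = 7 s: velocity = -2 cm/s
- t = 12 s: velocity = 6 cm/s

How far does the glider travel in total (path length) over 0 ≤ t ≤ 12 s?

57 cm

Total distance travelled is ∫|v| dt — sum the magnitudes of each area piece.
0–6 s: |½(-4 + -9)(6)| = 39 cm
6–7 s: |½(-9 + -2)(1)| = 5.5 cm
7–12 s: v = 0 at t = 8.25 s; triangle areas 1.25 + 11.25 = 12.5 cm
Total distance = 57 cm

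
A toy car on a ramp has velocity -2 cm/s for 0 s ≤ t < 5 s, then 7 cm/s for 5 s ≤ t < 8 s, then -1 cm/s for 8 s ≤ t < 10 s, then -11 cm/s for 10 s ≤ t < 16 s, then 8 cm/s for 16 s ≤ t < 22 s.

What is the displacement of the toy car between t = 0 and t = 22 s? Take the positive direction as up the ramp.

Net displacement equals the area under the velocity-time graph (areas below the axis count negative).
0–5 s: -2 × 5 = -10 cm
5–8 s: 7 × 3 = 21 cm
8–10 s: -1 × 2 = -2 cm
10–16 s: -11 × 6 = -66 cm
16–22 s: 8 × 6 = 48 cm
Net displacement = -9 cm

-9 cm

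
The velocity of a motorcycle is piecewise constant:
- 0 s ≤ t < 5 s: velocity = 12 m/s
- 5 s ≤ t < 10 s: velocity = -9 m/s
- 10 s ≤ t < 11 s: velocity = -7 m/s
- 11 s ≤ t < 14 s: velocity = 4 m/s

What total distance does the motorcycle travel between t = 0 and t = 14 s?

Distance (not displacement) is the total path length: add the absolute areas under v-t.
0–5 s: |12| × 5 = 60 m
5–10 s: |-9| × 5 = 45 m
10–11 s: |-7| × 1 = 7 m
11–14 s: |4| × 3 = 12 m
Total distance = 124 m

124 m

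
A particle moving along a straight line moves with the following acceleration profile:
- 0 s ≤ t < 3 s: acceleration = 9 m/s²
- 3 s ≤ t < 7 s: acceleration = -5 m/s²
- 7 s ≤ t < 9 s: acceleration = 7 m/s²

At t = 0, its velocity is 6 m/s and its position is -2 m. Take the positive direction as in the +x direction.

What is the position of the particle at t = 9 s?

On each constant-a segment, Δv = aΔt and Δx = v₀Δt + ½aΔt²; chain segment to segment.
0–3 s: v starts 6 m/s; Δx = 6·3 + ½·9·3² = 58.5 m; v ends 33 m/s.
3–7 s: v starts 33 m/s; Δx = 33·4 + ½·-5·4² = 92 m; v ends 13 m/s.
7–9 s: v starts 13 m/s; Δx = 13·2 + ½·7·2² = 40 m; v ends 27 m/s.
x(9) = -2 + Σ Δx = 188.5 m.

188.5 m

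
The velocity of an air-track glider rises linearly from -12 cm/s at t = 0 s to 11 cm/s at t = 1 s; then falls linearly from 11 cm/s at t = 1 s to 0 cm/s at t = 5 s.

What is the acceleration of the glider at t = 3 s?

-2.75 cm/s²

Acceleration is the slope of the v-t graph on 1–5 s: (0 − 11)/(5 − 1) = -2.75 cm/s².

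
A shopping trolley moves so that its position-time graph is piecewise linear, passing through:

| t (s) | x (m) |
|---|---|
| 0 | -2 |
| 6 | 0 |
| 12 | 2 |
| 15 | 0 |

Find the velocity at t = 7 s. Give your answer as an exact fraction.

1/3 m/s

Velocity is the slope of the x-t graph on 6–12 s: (2 − 0)/(12 − 6) = 1/3 m/s.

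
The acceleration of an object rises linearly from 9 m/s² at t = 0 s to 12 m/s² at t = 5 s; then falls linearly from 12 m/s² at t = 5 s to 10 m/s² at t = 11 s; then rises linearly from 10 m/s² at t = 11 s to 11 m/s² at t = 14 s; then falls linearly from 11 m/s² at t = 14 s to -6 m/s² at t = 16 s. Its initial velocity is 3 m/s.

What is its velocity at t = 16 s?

158 m/s

Δv equals the area under the a-t graph; then v = v₀ + Δv.
0–5 s: ½(9 + 12)(5) = 52.5 m/s
5–11 s: ½(12 + 10)(6) = 66 m/s
11–14 s: ½(10 + 11)(3) = 31.5 m/s
14–16 s: ½(11 + -6)(2) = 5 m/s
Δv = 155 m/s, so v(16) = 3 + (155) = 158 m/s.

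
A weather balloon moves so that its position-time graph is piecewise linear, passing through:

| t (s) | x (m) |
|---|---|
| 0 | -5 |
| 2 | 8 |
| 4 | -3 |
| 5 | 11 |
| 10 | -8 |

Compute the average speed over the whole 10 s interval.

Average speed = (total path length)/(elapsed time); on a piecewise-linear x-t graph the path length is Σ|Δx|.
0–2 s: |Δx| = |8 − -5| = 13 m
2–4 s: |Δx| = |-3 − 8| = 11 m
4–5 s: |Δx| = |11 − -3| = 14 m
5–10 s: |Δx| = |-8 − 11| = 19 m
Total path = 57 m; average speed = 57/10 = 5.7 m/s.

5.7 m/s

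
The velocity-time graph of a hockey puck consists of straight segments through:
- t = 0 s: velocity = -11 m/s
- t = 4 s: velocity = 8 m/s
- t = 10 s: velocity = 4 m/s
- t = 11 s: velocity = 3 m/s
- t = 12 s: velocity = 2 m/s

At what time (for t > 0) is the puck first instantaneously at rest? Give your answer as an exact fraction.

v changes sign on 0–4 s (from -11 to 8); the graph is linear there, so v = 0 at t = 0 + (11)·(4 − 0)/(8 − -11) = 44/19 s.

t = 44/19 s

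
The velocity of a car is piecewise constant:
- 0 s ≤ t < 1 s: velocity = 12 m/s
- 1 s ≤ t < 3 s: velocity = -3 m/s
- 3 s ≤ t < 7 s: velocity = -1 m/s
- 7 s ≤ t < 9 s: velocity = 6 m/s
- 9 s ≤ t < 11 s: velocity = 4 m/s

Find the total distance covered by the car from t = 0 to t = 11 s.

42 m

Distance (not displacement) is the total path length: add the absolute areas under v-t.
0–1 s: |12| × 1 = 12 m
1–3 s: |-3| × 2 = 6 m
3–7 s: |-1| × 4 = 4 m
7–9 s: |6| × 2 = 12 m
9–11 s: |4| × 2 = 8 m
Total distance = 42 m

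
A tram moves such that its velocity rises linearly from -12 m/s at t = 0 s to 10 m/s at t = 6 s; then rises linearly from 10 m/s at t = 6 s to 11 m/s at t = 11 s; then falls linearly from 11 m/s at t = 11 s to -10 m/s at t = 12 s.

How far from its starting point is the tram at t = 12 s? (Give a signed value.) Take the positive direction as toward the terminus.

Net displacement equals the area under the velocity-time graph (areas below the axis count negative).
0–6 s: ½(-12 + 10)(6) = -6 m
6–11 s: ½(10 + 11)(5) = 52.5 m
11–12 s: ½(11 + -10)(1) = 0.5 m
Net displacement = 47 m

47 m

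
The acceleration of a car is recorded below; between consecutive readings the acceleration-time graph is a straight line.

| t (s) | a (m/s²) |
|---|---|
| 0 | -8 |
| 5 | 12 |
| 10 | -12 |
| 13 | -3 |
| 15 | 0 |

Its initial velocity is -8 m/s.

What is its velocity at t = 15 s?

-23.5 m/s

Δv equals the area under the a-t graph; then v = v₀ + Δv.
0–5 s: ½(-8 + 12)(5) = 10 m/s
5–10 s: ½(12 + -12)(5) = 0 m/s
10–13 s: ½(-12 + -3)(3) = -22.5 m/s
13–15 s: ½(-3 + 0)(2) = -3 m/s
Δv = -15.5 m/s, so v(15) = -8 + (-15.5) = -23.5 m/s.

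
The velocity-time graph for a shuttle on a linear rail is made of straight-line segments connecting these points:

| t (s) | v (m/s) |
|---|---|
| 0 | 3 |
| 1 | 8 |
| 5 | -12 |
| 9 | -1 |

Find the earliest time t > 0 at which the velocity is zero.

v changes sign on 1–5 s (from 8 to -12); the graph is linear there, so v = 0 at t = 1 + (-8)·(5 − 1)/(-12 − 8) = 2.6 s.

t = 2.6 s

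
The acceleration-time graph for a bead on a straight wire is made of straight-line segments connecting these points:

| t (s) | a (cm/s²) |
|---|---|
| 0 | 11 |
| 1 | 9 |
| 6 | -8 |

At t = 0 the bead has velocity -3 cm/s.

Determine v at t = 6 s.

Δv equals the area under the a-t graph; then v = v₀ + Δv.
0–1 s: ½(11 + 9)(1) = 10 cm/s
1–6 s: ½(9 + -8)(5) = 2.5 cm/s
Δv = 12.5 cm/s, so v(6) = -3 + (12.5) = 9.5 cm/s.

9.5 cm/s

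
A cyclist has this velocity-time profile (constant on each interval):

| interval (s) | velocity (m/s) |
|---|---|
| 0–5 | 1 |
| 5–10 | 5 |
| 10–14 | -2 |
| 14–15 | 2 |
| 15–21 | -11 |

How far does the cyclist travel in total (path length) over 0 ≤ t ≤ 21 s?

Distance (not displacement) is the total path length: add the absolute areas under v-t.
0–5 s: |1| × 5 = 5 m
5–10 s: |5| × 5 = 25 m
10–14 s: |-2| × 4 = 8 m
14–15 s: |2| × 1 = 2 m
15–21 s: |-11| × 6 = 66 m
Total distance = 106 m

106 m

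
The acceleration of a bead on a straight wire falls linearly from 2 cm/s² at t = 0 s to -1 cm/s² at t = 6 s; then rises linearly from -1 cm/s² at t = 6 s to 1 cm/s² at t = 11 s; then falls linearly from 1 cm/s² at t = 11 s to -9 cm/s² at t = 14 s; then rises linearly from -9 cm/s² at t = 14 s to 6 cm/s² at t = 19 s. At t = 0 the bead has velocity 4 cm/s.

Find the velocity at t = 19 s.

-12.5 cm/s

Δv equals the area under the a-t graph; then v = v₀ + Δv.
0–6 s: ½(2 + -1)(6) = 3 cm/s
6–11 s: ½(-1 + 1)(5) = 0 cm/s
11–14 s: ½(1 + -9)(3) = -12 cm/s
14–19 s: ½(-9 + 6)(5) = -7.5 cm/s
Δv = -16.5 cm/s, so v(19) = 4 + (-16.5) = -12.5 cm/s.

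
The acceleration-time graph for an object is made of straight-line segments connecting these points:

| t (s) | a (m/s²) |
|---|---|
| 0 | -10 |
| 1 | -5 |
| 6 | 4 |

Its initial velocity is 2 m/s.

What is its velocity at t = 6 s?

Δv equals the area under the a-t graph; then v = v₀ + Δv.
0–1 s: ½(-10 + -5)(1) = -7.5 m/s
1–6 s: ½(-5 + 4)(5) = -2.5 m/s
Δv = -10 m/s, so v(6) = 2 + (-10) = -8 m/s.

-8 m/s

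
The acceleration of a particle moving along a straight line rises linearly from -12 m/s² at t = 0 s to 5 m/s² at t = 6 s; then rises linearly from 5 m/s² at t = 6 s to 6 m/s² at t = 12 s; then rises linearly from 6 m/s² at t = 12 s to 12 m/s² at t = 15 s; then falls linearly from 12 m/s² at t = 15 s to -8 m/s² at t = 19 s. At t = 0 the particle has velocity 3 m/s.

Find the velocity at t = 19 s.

Δv equals the area under the a-t graph; then v = v₀ + Δv.
0–6 s: ½(-12 + 5)(6) = -21 m/s
6–12 s: ½(5 + 6)(6) = 33 m/s
12–15 s: ½(6 + 12)(3) = 27 m/s
15–19 s: ½(12 + -8)(4) = 8 m/s
Δv = 47 m/s, so v(19) = 3 + (47) = 50 m/s.

50 m/s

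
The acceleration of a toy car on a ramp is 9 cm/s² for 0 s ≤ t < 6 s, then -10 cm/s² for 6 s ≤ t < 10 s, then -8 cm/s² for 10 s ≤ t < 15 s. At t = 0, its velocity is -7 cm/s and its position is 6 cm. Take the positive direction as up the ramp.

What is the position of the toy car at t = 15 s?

On each constant-a segment, Δv = aΔt and Δx = v₀Δt + ½aΔt²; chain segment to segment.
0–6 s: v starts -7 cm/s; Δx = -7·6 + ½·9·6² = 120 cm; v ends 47 cm/s.
6–10 s: v starts 47 cm/s; Δx = 47·4 + ½·-10·4² = 108 cm; v ends 7 cm/s.
10–15 s: v starts 7 cm/s; Δx = 7·5 + ½·-8·5² = -65 cm; v ends -33 cm/s.
x(15) = 6 + Σ Δx = 169 cm.

169 cm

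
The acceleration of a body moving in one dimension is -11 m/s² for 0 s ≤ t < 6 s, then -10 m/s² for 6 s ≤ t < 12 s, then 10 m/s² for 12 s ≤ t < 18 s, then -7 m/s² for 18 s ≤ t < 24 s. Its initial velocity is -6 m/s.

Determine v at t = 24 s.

Δv equals the area under the a-t graph; then v = v₀ + Δv.
0–6 s: -11 × 6 = -66 m/s
6–12 s: -10 × 6 = -60 m/s
12–18 s: 10 × 6 = 60 m/s
18–24 s: -7 × 6 = -42 m/s
Δv = -108 m/s, so v(24) = -6 + (-108) = -114 m/s.

-114 m/s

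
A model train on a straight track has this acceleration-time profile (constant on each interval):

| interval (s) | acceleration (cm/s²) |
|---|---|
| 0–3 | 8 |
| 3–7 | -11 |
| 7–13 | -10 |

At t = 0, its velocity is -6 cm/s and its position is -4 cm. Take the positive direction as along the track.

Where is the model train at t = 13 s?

-338 cm

On each constant-a segment, Δv = aΔt and Δx = v₀Δt + ½aΔt²; chain segment to segment.
0–3 s: v starts -6 cm/s; Δx = -6·3 + ½·8·3² = 18 cm; v ends 18 cm/s.
3–7 s: v starts 18 cm/s; Δx = 18·4 + ½·-11·4² = -16 cm; v ends -26 cm/s.
7–13 s: v starts -26 cm/s; Δx = -26·6 + ½·-10·6² = -336 cm; v ends -86 cm/s.
x(13) = -4 + Σ Δx = -338 cm.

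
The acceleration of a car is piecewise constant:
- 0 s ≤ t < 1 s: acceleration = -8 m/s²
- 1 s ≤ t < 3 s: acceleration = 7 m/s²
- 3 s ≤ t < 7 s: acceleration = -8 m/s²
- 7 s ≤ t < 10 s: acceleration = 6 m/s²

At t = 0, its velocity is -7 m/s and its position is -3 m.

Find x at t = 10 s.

-170 m

On each constant-a segment, Δv = aΔt and Δx = v₀Δt + ½aΔt²; chain segment to segment.
0–1 s: v starts -7 m/s; Δx = -7·1 + ½·-8·1² = -11 m; v ends -15 m/s.
1–3 s: v starts -15 m/s; Δx = -15·2 + ½·7·2² = -16 m; v ends -1 m/s.
3–7 s: v starts -1 m/s; Δx = -1·4 + ½·-8·4² = -68 m; v ends -33 m/s.
7–10 s: v starts -33 m/s; Δx = -33·3 + ½·6·3² = -72 m; v ends -15 m/s.
x(10) = -3 + Σ Δx = -170 m.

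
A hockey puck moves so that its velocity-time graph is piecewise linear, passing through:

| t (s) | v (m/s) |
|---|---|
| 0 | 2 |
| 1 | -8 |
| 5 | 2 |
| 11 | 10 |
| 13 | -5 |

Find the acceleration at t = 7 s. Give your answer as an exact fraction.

4/3 m/s²

Acceleration is the slope of the v-t graph on 5–11 s: (10 − 2)/(11 − 5) = 4/3 m/s².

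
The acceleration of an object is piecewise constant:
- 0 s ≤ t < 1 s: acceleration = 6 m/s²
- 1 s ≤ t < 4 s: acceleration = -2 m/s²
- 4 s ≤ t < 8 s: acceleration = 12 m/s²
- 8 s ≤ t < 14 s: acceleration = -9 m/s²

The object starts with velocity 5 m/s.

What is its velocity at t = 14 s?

Δv equals the area under the a-t graph; then v = v₀ + Δv.
0–1 s: 6 × 1 = 6 m/s
1–4 s: -2 × 3 = -6 m/s
4–8 s: 12 × 4 = 48 m/s
8–14 s: -9 × 6 = -54 m/s
Δv = -6 m/s, so v(14) = 5 + (-6) = -1 m/s.

-1 m/s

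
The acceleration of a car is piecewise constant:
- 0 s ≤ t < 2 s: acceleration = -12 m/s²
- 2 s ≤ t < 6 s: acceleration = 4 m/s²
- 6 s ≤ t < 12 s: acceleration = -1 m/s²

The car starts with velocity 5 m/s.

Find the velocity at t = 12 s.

Δv equals the area under the a-t graph; then v = v₀ + Δv.
0–2 s: -12 × 2 = -24 m/s
2–6 s: 4 × 4 = 16 m/s
6–12 s: -1 × 6 = -6 m/s
Δv = -14 m/s, so v(12) = 5 + (-14) = -9 m/s.

-9 m/s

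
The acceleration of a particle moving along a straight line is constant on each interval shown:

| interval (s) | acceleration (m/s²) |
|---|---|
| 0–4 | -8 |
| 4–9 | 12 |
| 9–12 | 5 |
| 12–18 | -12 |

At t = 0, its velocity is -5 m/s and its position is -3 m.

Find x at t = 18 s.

-18.5 m

On each constant-a segment, Δv = aΔt and Δx = v₀Δt + ½aΔt²; chain segment to segment.
0–4 s: v starts -5 m/s; Δx = -5·4 + ½·-8·4² = -84 m; v ends -37 m/s.
4–9 s: v starts -37 m/s; Δx = -37·5 + ½·12·5² = -35 m; v ends 23 m/s.
9–12 s: v starts 23 m/s; Δx = 23·3 + ½·5·3² = 91.5 m; v ends 38 m/s.
12–18 s: v starts 38 m/s; Δx = 38·6 + ½·-12·6² = 12 m; v ends -34 m/s.
x(18) = -3 + Σ Δx = -18.5 m.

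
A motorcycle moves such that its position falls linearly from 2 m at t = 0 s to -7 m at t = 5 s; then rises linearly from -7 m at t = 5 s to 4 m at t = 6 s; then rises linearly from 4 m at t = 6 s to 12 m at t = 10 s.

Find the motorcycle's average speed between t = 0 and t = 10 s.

Average speed = (total path length)/(elapsed time); on a piecewise-linear x-t graph the path length is Σ|Δx|.
0–5 s: |Δx| = |-7 − 2| = 9 m
5–6 s: |Δx| = |4 − -7| = 11 m
6–10 s: |Δx| = |12 − 4| = 8 m
Total path = 28 m; average speed = 28/10 = 2.8 m/s.

2.8 m/s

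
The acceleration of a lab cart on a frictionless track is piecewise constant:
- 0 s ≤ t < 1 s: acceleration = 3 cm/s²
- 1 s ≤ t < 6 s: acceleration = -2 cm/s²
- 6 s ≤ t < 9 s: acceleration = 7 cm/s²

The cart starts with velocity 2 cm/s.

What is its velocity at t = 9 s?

16 cm/s

Δv equals the area under the a-t graph; then v = v₀ + Δv.
0–1 s: 3 × 1 = 3 cm/s
1–6 s: -2 × 5 = -10 cm/s
6–9 s: 7 × 3 = 21 cm/s
Δv = 14 cm/s, so v(9) = 2 + (14) = 16 cm/s.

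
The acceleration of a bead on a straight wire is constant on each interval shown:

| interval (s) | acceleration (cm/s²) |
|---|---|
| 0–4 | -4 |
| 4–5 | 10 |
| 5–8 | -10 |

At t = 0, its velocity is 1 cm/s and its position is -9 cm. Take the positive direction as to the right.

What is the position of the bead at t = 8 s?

-107 cm

On each constant-a segment, Δv = aΔt and Δx = v₀Δt + ½aΔt²; chain segment to segment.
0–4 s: v starts 1 cm/s; Δx = 1·4 + ½·-4·4² = -28 cm; v ends -15 cm/s.
4–5 s: v starts -15 cm/s; Δx = -15·1 + ½·10·1² = -10 cm; v ends -5 cm/s.
5–8 s: v starts -5 cm/s; Δx = -5·3 + ½·-10·3² = -60 cm; v ends -35 cm/s.
x(8) = -9 + Σ Δx = -107 cm.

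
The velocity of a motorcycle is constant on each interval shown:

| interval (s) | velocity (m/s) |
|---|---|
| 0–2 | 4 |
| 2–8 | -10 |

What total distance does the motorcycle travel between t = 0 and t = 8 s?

68 m

Distance (not displacement) is the total path length: add the absolute areas under v-t.
0–2 s: |4| × 2 = 8 m
2–8 s: |-10| × 6 = 60 m
Total distance = 68 m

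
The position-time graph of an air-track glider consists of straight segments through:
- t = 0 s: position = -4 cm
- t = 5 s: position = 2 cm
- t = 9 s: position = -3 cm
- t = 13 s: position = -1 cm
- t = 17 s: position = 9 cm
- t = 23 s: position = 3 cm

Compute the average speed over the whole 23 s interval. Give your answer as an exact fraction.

Average speed = (total path length)/(elapsed time); on a piecewise-linear x-t graph the path length is Σ|Δx|.
0–5 s: |Δx| = |2 − -4| = 6 cm
5–9 s: |Δx| = |-3 − 2| = 5 cm
9–13 s: |Δx| = |-1 − -3| = 2 cm
13–17 s: |Δx| = |9 − -1| = 10 cm
17–23 s: |Δx| = |3 − 9| = 6 cm
Total path = 29 cm; average speed = 29/23 = 29/23 cm/s.

29/23 cm/s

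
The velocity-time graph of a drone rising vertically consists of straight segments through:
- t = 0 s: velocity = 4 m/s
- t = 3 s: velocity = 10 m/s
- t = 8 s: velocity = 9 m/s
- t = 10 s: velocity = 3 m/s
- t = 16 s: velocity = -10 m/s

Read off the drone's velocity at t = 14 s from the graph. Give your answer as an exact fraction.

-17/3 m/s

On 10–16 s the graph is linear from 3 to -10 m/s: v(14) = 3 + (-10 − 3)·(14 − 10)/(16 − 10) = -17/3 m/s.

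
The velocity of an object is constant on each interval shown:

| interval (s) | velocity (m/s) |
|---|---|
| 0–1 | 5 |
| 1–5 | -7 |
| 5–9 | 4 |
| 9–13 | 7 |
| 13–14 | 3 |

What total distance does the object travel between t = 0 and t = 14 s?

Distance (not displacement) is the total path length: add the absolute areas under v-t.
0–1 s: |5| × 1 = 5 m
1–5 s: |-7| × 4 = 28 m
5–9 s: |4| × 4 = 16 m
9–13 s: |7| × 4 = 28 m
13–14 s: |3| × 1 = 3 m
Total distance = 80 m

80 m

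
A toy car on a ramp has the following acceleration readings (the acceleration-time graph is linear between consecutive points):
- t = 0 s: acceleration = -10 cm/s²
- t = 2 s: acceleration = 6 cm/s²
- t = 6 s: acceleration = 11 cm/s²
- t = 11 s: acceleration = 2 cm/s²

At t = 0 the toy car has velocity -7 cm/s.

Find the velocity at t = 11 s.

55.5 cm/s

Δv equals the area under the a-t graph; then v = v₀ + Δv.
0–2 s: ½(-10 + 6)(2) = -4 cm/s
2–6 s: ½(6 + 11)(4) = 34 cm/s
6–11 s: ½(11 + 2)(5) = 32.5 cm/s
Δv = 62.5 cm/s, so v(11) = -7 + (62.5) = 55.5 cm/s.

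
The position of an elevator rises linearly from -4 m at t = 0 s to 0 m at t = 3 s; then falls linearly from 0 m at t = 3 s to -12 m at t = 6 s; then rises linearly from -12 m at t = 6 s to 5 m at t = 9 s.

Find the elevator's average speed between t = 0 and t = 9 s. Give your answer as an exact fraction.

11/3 m/s

Average speed = (total path length)/(elapsed time); on a piecewise-linear x-t graph the path length is Σ|Δx|.
0–3 s: |Δx| = |0 − -4| = 4 m
3–6 s: |Δx| = |-12 − 0| = 12 m
6–9 s: |Δx| = |5 − -12| = 17 m
Total path = 33 m; average speed = 33/9 = 11/3 m/s.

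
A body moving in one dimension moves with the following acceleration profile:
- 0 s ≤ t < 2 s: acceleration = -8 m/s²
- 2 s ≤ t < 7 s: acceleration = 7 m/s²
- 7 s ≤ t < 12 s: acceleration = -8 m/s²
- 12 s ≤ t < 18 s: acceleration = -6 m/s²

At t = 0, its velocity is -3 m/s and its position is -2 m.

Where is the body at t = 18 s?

On each constant-a segment, Δv = aΔt and Δx = v₀Δt + ½aΔt²; chain segment to segment.
0–2 s: v starts -3 m/s; Δx = -3·2 + ½·-8·2² = -22 m; v ends -19 m/s.
2–7 s: v starts -19 m/s; Δx = -19·5 + ½·7·5² = -7.5 m; v ends 16 m/s.
7–12 s: v starts 16 m/s; Δx = 16·5 + ½·-8·5² = -20 m; v ends -24 m/s.
12–18 s: v starts -24 m/s; Δx = -24·6 + ½·-6·6² = -252 m; v ends -60 m/s.
x(18) = -2 + Σ Δx = -303.5 m.

-303.5 m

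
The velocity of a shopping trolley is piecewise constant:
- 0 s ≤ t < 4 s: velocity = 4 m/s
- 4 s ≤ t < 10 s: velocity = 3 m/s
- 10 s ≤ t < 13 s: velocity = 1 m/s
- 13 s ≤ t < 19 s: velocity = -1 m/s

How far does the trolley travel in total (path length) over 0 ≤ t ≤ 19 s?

Distance (not displacement) is the total path length: add the absolute areas under v-t.
0–4 s: |4| × 4 = 16 m
4–10 s: |3| × 6 = 18 m
10–13 s: |1| × 3 = 3 m
13–19 s: |-1| × 6 = 6 m
Total distance = 43 m

43 m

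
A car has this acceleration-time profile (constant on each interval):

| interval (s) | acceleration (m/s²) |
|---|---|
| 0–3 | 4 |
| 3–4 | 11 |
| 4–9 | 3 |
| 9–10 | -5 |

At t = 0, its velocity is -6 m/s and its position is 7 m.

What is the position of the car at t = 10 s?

170.5 m

On each constant-a segment, Δv = aΔt and Δx = v₀Δt + ½aΔt²; chain segment to segment.
0–3 s: v starts -6 m/s; Δx = -6·3 + ½·4·3² = 0 m; v ends 6 m/s.
3–4 s: v starts 6 m/s; Δx = 6·1 + ½·11·1² = 11.5 m; v ends 17 m/s.
4–9 s: v starts 17 m/s; Δx = 17·5 + ½·3·5² = 122.5 m; v ends 32 m/s.
9–10 s: v starts 32 m/s; Δx = 32·1 + ½·-5·1² = 29.5 m; v ends 27 m/s.
x(10) = 7 + Σ Δx = 170.5 m.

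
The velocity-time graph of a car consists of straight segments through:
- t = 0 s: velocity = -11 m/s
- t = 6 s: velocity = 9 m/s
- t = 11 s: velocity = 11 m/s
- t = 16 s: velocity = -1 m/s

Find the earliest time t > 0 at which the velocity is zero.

v changes sign on 0–6 s (from -11 to 9); the graph is linear there, so v = 0 at t = 0 + (11)·(6 − 0)/(9 − -11) = 3.3 s.

t = 3.3 s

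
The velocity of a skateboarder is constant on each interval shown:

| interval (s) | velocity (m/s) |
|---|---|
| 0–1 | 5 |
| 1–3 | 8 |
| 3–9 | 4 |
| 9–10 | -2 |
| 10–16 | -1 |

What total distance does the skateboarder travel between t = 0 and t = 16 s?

Total distance travelled is ∫|v| dt — sum the magnitudes of each area piece.
0–1 s: |5| × 1 = 5 m
1–3 s: |8| × 2 = 16 m
3–9 s: |4| × 6 = 24 m
9–10 s: |-2| × 1 = 2 m
10–16 s: |-1| × 6 = 6 m
Total distance = 53 m

53 m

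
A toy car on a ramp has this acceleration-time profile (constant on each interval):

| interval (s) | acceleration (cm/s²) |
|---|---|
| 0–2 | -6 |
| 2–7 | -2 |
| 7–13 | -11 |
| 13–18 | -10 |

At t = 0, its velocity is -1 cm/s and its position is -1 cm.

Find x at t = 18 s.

-1011 cm

On each constant-a segment, Δv = aΔt and Δx = v₀Δt + ½aΔt²; chain segment to segment.
0–2 s: v starts -1 cm/s; Δx = -1·2 + ½·-6·2² = -14 cm; v ends -13 cm/s.
2–7 s: v starts -13 cm/s; Δx = -13·5 + ½·-2·5² = -90 cm; v ends -23 cm/s.
7–13 s: v starts -23 cm/s; Δx = -23·6 + ½·-11·6² = -336 cm; v ends -89 cm/s.
13–18 s: v starts -89 cm/s; Δx = -89·5 + ½·-10·5² = -570 cm; v ends -139 cm/s.
x(18) = -1 + Σ Δx = -1011 cm.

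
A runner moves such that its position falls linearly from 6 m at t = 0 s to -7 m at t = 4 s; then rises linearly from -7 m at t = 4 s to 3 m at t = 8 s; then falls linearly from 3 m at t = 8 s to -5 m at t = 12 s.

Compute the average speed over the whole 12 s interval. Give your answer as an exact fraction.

31/12 m/s

Average speed = (total path length)/(elapsed time); on a piecewise-linear x-t graph the path length is Σ|Δx|.
0–4 s: |Δx| = |-7 − 6| = 13 m
4–8 s: |Δx| = |3 − -7| = 10 m
8–12 s: |Δx| = |-5 − 3| = 8 m
Total path = 31 m; average speed = 31/12 = 31/12 m/s.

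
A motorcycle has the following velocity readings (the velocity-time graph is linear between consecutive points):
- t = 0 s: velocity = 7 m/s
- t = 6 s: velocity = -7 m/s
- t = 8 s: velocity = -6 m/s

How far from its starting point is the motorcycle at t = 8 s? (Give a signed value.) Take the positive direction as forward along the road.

-13 m

Net displacement equals the area under the velocity-time graph (areas below the axis count negative).
0–6 s: ½(7 + -7)(6) = 0 m
6–8 s: ½(-7 + -6)(2) = -13 m
Net displacement = -13 m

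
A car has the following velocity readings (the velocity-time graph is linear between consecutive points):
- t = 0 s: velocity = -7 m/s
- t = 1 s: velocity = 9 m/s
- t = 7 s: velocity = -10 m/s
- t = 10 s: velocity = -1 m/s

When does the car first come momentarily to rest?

t = 0.4375 s

v changes sign on 0–1 s (from -7 to 9); the graph is linear there, so v = 0 at t = 0 + (7)·(1 − 0)/(9 − -7) = 0.4375 s.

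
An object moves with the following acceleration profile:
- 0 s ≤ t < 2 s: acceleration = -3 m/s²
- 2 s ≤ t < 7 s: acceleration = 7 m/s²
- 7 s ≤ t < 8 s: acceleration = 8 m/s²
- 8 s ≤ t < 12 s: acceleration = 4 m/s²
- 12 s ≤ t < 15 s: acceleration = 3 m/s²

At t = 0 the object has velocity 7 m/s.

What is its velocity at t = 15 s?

69 m/s

Δv equals the area under the a-t graph; then v = v₀ + Δv.
0–2 s: -3 × 2 = -6 m/s
2–7 s: 7 × 5 = 35 m/s
7–8 s: 8 × 1 = 8 m/s
8–12 s: 4 × 4 = 16 m/s
12–15 s: 3 × 3 = 9 m/s
Δv = 62 m/s, so v(15) = 7 + (62) = 69 m/s.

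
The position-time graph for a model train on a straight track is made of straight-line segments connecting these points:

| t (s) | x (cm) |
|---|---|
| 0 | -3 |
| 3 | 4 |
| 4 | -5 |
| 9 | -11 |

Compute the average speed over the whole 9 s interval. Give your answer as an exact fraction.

Average speed = (total path length)/(elapsed time); on a piecewise-linear x-t graph the path length is Σ|Δx|.
0–3 s: |Δx| = |4 − -3| = 7 cm
3–4 s: |Δx| = |-5 − 4| = 9 cm
4–9 s: |Δx| = |-11 − -5| = 6 cm
Total path = 22 cm; average speed = 22/9 = 22/9 cm/s.

22/9 cm/s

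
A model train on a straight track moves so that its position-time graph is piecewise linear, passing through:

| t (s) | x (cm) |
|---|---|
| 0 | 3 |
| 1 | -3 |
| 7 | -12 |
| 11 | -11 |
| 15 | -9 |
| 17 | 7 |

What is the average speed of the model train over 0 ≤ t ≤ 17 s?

Average speed = (total path length)/(elapsed time); on a piecewise-linear x-t graph the path length is Σ|Δx|.
0–1 s: |Δx| = |-3 − 3| = 6 cm
1–7 s: |Δx| = |-12 − -3| = 9 cm
7–11 s: |Δx| = |-11 − -12| = 1 cm
11–15 s: |Δx| = |-9 − -11| = 2 cm
15–17 s: |Δx| = |7 − -9| = 16 cm
Total path = 34 cm; average speed = 34/17 = 2 cm/s.

2 cm/s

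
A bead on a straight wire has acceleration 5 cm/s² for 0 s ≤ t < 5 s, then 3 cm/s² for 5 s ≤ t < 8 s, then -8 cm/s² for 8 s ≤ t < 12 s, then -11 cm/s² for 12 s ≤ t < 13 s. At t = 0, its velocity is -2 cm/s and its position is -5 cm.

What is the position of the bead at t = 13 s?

On each constant-a segment, Δv = aΔt and Δx = v₀Δt + ½aΔt²; chain segment to segment.
0–5 s: v starts -2 cm/s; Δx = -2·5 + ½·5·5² = 52.5 cm; v ends 23 cm/s.
5–8 s: v starts 23 cm/s; Δx = 23·3 + ½·3·3² = 82.5 cm; v ends 32 cm/s.
8–12 s: v starts 32 cm/s; Δx = 32·4 + ½·-8·4² = 64 cm; v ends 0 cm/s.
12–13 s: v starts 0 cm/s; Δx = 0·1 + ½·-11·1² = -5.5 cm; v ends -11 cm/s.
x(13) = -5 + Σ Δx = 188.5 cm.

188.5 cm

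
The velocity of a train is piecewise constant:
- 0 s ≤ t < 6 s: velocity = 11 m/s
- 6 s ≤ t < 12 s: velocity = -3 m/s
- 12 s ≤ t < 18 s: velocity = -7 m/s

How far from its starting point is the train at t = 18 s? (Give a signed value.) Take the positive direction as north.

Displacement is the signed area under the v-t curve.
0–6 s: 11 × 6 = 66 m
6–12 s: -3 × 6 = -18 m
12–18 s: -7 × 6 = -42 m
Net displacement = 6 m

6 m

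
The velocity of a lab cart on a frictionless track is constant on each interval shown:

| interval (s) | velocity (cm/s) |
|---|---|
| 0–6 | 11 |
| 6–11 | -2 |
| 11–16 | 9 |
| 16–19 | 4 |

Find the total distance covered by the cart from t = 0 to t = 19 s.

Total distance travelled is ∫|v| dt — sum the magnitudes of each area piece.
0–6 s: |11| × 6 = 66 cm
6–11 s: |-2| × 5 = 10 cm
11–16 s: |9| × 5 = 45 cm
16–19 s: |4| × 3 = 12 cm
Total distance = 133 cm

133 cm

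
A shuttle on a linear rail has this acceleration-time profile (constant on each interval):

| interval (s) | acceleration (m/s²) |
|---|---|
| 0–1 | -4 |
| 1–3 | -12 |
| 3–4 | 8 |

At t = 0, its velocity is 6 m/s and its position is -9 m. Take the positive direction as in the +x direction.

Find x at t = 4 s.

On each constant-a segment, Δv = aΔt and Δx = v₀Δt + ½aΔt²; chain segment to segment.
0–1 s: v starts 6 m/s; Δx = 6·1 + ½·-4·1² = 4 m; v ends 2 m/s.
1–3 s: v starts 2 m/s; Δx = 2·2 + ½·-12·2² = -20 m; v ends -22 m/s.
3–4 s: v starts -22 m/s; Δx = -22·1 + ½·8·1² = -18 m; v ends -14 m/s.
x(4) = -9 + Σ Δx = -43 m.

-43 m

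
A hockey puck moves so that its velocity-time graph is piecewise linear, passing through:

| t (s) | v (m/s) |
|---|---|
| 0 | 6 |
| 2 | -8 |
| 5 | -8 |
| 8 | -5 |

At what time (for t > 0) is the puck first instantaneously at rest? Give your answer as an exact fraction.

t = 6/7 s

v changes sign on 0–2 s (from 6 to -8); the graph is linear there, so v = 0 at t = 0 + (-6)·(2 − 0)/(-8 − 6) = 6/7 s.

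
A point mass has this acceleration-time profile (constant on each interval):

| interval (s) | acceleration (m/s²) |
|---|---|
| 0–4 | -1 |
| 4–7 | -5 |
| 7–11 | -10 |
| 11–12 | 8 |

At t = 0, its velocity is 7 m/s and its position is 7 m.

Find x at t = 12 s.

-162.5 m

On each constant-a segment, Δv = aΔt and Δx = v₀Δt + ½aΔt²; chain segment to segment.
0–4 s: v starts 7 m/s; Δx = 7·4 + ½·-1·4² = 20 m; v ends 3 m/s.
4–7 s: v starts 3 m/s; Δx = 3·3 + ½·-5·3² = -13.5 m; v ends -12 m/s.
7–11 s: v starts -12 m/s; Δx = -12·4 + ½·-10·4² = -128 m; v ends -52 m/s.
11–12 s: v starts -52 m/s; Δx = -52·1 + ½·8·1² = -48 m; v ends -44 m/s.
x(12) = 7 + Σ Δx = -162.5 m.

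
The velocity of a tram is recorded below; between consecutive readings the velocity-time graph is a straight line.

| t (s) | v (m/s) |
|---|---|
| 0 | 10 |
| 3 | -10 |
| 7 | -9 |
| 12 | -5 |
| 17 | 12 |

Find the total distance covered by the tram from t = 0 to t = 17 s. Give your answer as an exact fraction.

Total distance travelled is ∫|v| dt — sum the magnitudes of each area piece.
0–3 s: v = 0 at t = 1.5 s; triangle areas 7.5 + 7.5 = 15 m
3–7 s: |½(-10 + -9)(4)| = 38 m
7–12 s: |½(-9 + -5)(5)| = 35 m
12–17 s: v = 0 at t = 229/17 s; triangle areas 125/34 + 360/17 = 845/34 m
Total distance = 3837/34 m

3837/34 m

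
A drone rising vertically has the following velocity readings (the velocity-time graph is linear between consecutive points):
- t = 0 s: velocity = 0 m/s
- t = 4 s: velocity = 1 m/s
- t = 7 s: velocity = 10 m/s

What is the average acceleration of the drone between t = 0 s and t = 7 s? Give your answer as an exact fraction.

Average acceleration = Δv/Δt = (10 − 0)/(7 − 0) = 10/7 m/s².

10/7 m/s²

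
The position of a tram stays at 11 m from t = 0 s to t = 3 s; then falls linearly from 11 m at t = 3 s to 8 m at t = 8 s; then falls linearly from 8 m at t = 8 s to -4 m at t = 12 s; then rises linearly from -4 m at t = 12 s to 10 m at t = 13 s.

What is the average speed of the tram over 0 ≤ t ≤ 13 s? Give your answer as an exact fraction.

Average speed = (total path length)/(elapsed time); on a piecewise-linear x-t graph the path length is Σ|Δx|.
0–3 s: |Δx| = |11 − 11| = 0 m
3–8 s: |Δx| = |8 − 11| = 3 m
8–12 s: |Δx| = |-4 − 8| = 12 m
12–13 s: |Δx| = |10 − -4| = 14 m
Total path = 29 m; average speed = 29/13 = 29/13 m/s.

29/13 m/s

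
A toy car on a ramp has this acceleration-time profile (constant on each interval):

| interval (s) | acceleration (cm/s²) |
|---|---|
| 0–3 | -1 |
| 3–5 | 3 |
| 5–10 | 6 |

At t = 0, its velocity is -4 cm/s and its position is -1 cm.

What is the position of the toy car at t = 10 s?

44.5 cm

On each constant-a segment, Δv = aΔt and Δx = v₀Δt + ½aΔt²; chain segment to segment.
0–3 s: v starts -4 cm/s; Δx = -4·3 + ½·-1·3² = -16.5 cm; v ends -7 cm/s.
3–5 s: v starts -7 cm/s; Δx = -7·2 + ½·3·2² = -8 cm; v ends -1 cm/s.
5–10 s: v starts -1 cm/s; Δx = -1·5 + ½·6·5² = 70 cm; v ends 29 cm/s.
x(10) = -1 + Σ Δx = 44.5 cm.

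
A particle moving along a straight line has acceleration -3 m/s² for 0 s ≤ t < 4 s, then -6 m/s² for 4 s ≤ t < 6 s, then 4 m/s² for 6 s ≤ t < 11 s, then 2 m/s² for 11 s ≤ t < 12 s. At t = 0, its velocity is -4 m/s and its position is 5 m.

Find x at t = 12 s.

On each constant-a segment, Δv = aΔt and Δx = v₀Δt + ½aΔt²; chain segment to segment.
0–4 s: v starts -4 m/s; Δx = -4·4 + ½·-3·4² = -40 m; v ends -16 m/s.
4–6 s: v starts -16 m/s; Δx = -16·2 + ½·-6·2² = -44 m; v ends -28 m/s.
6–11 s: v starts -28 m/s; Δx = -28·5 + ½·4·5² = -90 m; v ends -8 m/s.
11–12 s: v starts -8 m/s; Δx = -8·1 + ½·2·1² = -7 m; v ends -6 m/s.
x(12) = 5 + Σ Δx = -176 m.

-176 m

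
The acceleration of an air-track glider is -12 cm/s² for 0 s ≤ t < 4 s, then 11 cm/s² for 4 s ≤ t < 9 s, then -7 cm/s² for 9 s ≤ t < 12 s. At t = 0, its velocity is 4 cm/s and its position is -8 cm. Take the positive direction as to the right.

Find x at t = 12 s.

On each constant-a segment, Δv = aΔt and Δx = v₀Δt + ½aΔt²; chain segment to segment.
0–4 s: v starts 4 cm/s; Δx = 4·4 + ½·-12·4² = -80 cm; v ends -44 cm/s.
4–9 s: v starts -44 cm/s; Δx = -44·5 + ½·11·5² = -82.5 cm; v ends 11 cm/s.
9–12 s: v starts 11 cm/s; Δx = 11·3 + ½·-7·3² = 1.5 cm; v ends -10 cm/s.
x(12) = -8 + Σ Δx = -169 cm.

-169 cm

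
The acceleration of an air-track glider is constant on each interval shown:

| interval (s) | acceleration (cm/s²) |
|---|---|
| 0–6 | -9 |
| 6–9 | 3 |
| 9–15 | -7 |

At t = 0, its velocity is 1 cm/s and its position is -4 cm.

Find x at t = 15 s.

On each constant-a segment, Δv = aΔt and Δx = v₀Δt + ½aΔt²; chain segment to segment.
0–6 s: v starts 1 cm/s; Δx = 1·6 + ½·-9·6² = -156 cm; v ends -53 cm/s.
6–9 s: v starts -53 cm/s; Δx = -53·3 + ½·3·3² = -145.5 cm; v ends -44 cm/s.
9–15 s: v starts -44 cm/s; Δx = -44·6 + ½·-7·6² = -390 cm; v ends -86 cm/s.
x(15) = -4 + Σ Δx = -695.5 cm.

-695.5 cm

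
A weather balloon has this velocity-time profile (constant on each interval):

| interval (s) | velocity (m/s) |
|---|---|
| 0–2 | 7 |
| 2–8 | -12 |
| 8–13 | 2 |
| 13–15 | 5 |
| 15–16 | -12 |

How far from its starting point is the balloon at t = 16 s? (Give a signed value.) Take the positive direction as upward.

-50 m

Displacement is the signed area under the v-t curve.
0–2 s: 7 × 2 = 14 m
2–8 s: -12 × 6 = -72 m
8–13 s: 2 × 5 = 10 m
13–15 s: 5 × 2 = 10 m
15–16 s: -12 × 1 = -12 m
Net displacement = -50 m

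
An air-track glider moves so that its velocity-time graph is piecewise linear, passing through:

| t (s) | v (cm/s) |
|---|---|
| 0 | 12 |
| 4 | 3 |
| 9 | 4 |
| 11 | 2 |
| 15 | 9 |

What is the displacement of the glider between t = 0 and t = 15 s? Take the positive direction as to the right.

Displacement is the signed area under the v-t curve.
0–4 s: ½(12 + 3)(4) = 30 cm
4–9 s: ½(3 + 4)(5) = 17.5 cm
9–11 s: ½(4 + 2)(2) = 6 cm
11–15 s: ½(2 + 9)(4) = 22 cm
Net displacement = 75.5 cm

75.5 cm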